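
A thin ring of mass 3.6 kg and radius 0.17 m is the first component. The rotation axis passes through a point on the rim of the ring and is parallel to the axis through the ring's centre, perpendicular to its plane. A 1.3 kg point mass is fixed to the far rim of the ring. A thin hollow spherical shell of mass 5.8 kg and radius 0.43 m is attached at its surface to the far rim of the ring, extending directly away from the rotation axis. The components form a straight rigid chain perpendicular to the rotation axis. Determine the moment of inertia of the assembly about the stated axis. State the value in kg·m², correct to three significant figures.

Thin ring: I_cm = MR² = (3.6)(0.17)² = 0.10404 kg·m²; centre at d = 0.17 m, so I = I_cm + Md² gives I = 0.10404 + (3.6)(0.17)² = 0.20808 kg·m².
Point mass: I_cm = 0; centre at d = 0.17 + 0.17 = 0.34 m, so I = I_cm + Md² gives I = 0 + (1.3)(0.34)² = 0.15028 kg·m².
Spherical shell: I_cm = (2/3)MR² = (2/3)(5.8)(0.43)² = 0.71495 kg·m²; centre at d = 0.17 + 0.17 + 0.43 = 0.77 m, so I = I_cm + Md² gives I = 0.71495 + (5.8)(0.77)² = 4.1538 kg·m².
Total I = 0.20808 + 0.15028 + 4.1538 = 4.5121 kg·m².

4.51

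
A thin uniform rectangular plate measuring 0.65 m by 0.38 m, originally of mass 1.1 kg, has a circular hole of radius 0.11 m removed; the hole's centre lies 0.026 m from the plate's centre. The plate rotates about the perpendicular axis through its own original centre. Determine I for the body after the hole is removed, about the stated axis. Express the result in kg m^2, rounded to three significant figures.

Unpierced body about its centre: I₀ = (1/12)M(a²+b²) = (1/12)(1.1)[(0.65)² + (0.38)²] = 0.051966 kg m^2.
The removed disk has mass m = M·πr²/(ab) = (1.1)·π(0.11)²/(0.65·0.38) = 0.16929 kg (same uniform areal density).
Its moment of inertia about the rotation axis (parallel-axis theorem): I_hole = (1/2)mr² + md² = (1/2)(0.16929)(0.11)² + (0.16929)(0.026)² = 0.0011386 kg m^2.
Treating the hole as negative mass, I = I₀ − I_hole = 0.051966 − 0.0011386 = 0.050827 kg m^2.

0.0508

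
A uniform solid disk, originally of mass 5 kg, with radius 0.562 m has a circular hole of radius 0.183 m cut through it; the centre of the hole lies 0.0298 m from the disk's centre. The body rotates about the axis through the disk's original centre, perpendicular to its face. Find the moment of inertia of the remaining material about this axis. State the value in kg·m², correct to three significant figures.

0.780

Unpierced body about its centre: I₀ = (1/2)MR² = (1/2)(5)(0.562)² = 0.78961 kg·m².
The removed disk has mass m = M·(r/R)² = (5)(0.183/0.562)² = 0.53015 kg (same uniform areal density).
Its moment of inertia about the rotation axis (parallel-axis theorem): I_hole = (1/2)mr² + md² = (1/2)(0.53015)(0.183)² + (0.53015)(0.0298)² = 0.0093479 kg·m².
Treating the hole as negative mass, I = I₀ − I_hole = 0.78961 − 0.0093479 = 0.78026 kg·m².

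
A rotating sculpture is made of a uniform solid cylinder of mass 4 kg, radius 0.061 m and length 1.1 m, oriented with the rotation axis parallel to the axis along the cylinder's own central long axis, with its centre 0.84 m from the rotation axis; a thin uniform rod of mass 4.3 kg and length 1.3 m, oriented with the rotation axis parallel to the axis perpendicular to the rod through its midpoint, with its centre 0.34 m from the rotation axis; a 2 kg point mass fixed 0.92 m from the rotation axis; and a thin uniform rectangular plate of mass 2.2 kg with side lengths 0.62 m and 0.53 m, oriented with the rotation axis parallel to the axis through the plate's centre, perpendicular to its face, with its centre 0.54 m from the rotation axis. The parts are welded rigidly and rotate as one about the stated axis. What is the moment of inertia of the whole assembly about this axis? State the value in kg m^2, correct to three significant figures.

6.39

Solid cylinder: I_cm = (1/2)MR² = (1/2)(4)(0.061)² = 0.007442 kg m^2; centre at d = 0.84 m, so I = I_cm + Md² gives I = 0.007442 + (4)(0.84)² = 2.8298 kg m^2.
Thin rod: I_cm = (1/12)ML² = (1/12)(4.3)(1.3)² = 0.60558 kg m^2; centre at d = 0.34 m, so I = I_cm + Md² gives I = 0.60558 + (4.3)(0.34)² = 1.1027 kg m^2.
Point mass: I_cm = 0; centre at d = 0.92 m, so I = I_cm + Md² gives I = 0 + (2)(0.92)² = 1.6928 kg m^2.
Rectangular plate: I_cm = (1/12)M(a²+b²) = (1/12)(2.2)[(0.62)² + (0.53)²] = 0.12197 kg m^2; centre at d = 0.54 m, so I = I_cm + Md² gives I = 0.12197 + (2.2)(0.54)² = 0.76349 kg m^2.
Total I = 2.8298 + 1.1027 + 1.6928 + 0.76349 = 6.3888 kg m^2.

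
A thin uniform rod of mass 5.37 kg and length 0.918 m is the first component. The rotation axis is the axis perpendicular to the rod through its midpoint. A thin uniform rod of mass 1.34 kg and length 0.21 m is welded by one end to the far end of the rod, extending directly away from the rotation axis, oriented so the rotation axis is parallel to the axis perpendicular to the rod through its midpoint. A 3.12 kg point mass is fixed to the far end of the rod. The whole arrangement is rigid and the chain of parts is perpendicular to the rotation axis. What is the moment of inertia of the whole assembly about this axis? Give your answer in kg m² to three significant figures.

2.20

Thin rod: I_cm = (1/12)ML² = (1/12)(5.37)(0.918)² = 0.37712 kg m²; axis through the centre, so I = 0.37712 kg m².
Thin rod: I_cm = (1/12)ML² = (1/12)(1.34)(0.21)² = 0.0049245 kg m²; centre at d = 0.459 + 0.105 = 0.564 m, so the parallel axis theorem gives I = 0.0049245 + (1.34)(0.564)² = 0.43117 kg m².
Point mass: I_cm = 0; centre at d = 0.459 + 0.105 + 0.105 = 0.669 m, so the parallel axis theorem gives I = 0 + (3.12)(0.669)² = 1.3964 kg m².
Total I = 0.37712 + 0.43117 + 1.3964 = 2.2047 kg m².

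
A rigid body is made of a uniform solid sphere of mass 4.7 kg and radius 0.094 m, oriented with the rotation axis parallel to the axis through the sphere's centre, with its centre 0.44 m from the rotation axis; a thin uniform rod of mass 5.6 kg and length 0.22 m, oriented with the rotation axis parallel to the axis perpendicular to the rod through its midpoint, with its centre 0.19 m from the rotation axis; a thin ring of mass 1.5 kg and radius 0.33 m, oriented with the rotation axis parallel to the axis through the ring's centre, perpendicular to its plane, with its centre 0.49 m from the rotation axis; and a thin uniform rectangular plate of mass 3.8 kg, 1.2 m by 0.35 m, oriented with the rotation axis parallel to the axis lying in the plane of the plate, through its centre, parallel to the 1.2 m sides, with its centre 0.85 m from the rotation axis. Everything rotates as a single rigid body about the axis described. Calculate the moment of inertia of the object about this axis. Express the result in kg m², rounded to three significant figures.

Solid sphere: I_cm = (2/5)MR² = (2/5)(4.7)(0.094)² = 0.016612 kg m²; centre at d = 0.44 m, so the parallel axis theorem gives I = 0.016612 + (4.7)(0.44)² = 0.92653 kg m².
Thin rod: I_cm = (1/12)ML² = (1/12)(5.6)(0.22)² = 0.022587 kg m²; centre at d = 0.19 m, so the parallel axis theorem gives I = 0.022587 + (5.6)(0.19)² = 0.22475 kg m².
Thin ring: I_cm = MR² = (1.5)(0.33)² = 0.16335 kg m²; centre at d = 0.49 m, so the parallel axis theorem gives I = 0.16335 + (1.5)(0.49)² = 0.5235 kg m².
Rectangular plate: I_cm = (1/12)Mb² = (1/12)(3.8)(0.35)² = 0.038792 kg m²; centre at d = 0.85 m, so the parallel axis theorem gives I = 0.038792 + (3.8)(0.85)² = 2.7843 kg m².
Total I = 0.92653 + 0.22475 + 0.5235 + 2.7843 = 4.4591 kg m².

4.46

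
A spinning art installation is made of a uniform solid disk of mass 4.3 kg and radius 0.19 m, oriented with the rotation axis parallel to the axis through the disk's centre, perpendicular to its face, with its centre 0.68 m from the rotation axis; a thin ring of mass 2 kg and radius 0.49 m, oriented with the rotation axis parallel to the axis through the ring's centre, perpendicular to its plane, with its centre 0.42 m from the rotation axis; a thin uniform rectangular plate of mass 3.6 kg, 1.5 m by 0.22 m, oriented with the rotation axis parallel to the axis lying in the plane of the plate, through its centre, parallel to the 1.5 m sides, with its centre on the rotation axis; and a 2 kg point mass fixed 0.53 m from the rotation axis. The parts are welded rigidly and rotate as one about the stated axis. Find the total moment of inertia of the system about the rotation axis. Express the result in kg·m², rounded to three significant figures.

3.48

Solid disk: I_cm = (1/2)MR² = (1/2)(4.3)(0.19)² = 0.077615 kg·m²; centre at d = 0.68 m, so I = I_cm + Md² gives I = 0.077615 + (4.3)(0.68)² = 2.0659 kg·m².
Thin ring: I_cm = MR² = (2)(0.49)² = 0.4802 kg·m²; centre at d = 0.42 m, so I = I_cm + Md² gives I = 0.4802 + (2)(0.42)² = 0.833 kg·m².
Rectangular plate: I_cm = (1/12)Mb² = (1/12)(3.6)(0.22)² = 0.01452 kg·m²; axis through the centre, so I = 0.01452 kg·m².
Point mass: I_cm = 0; centre at d = 0.53 m, so I = I_cm + Md² gives I = 0 + (2)(0.53)² = 0.5618 kg·m².
Total I = 2.0659 + 0.833 + 0.01452 + 0.5618 = 3.4753 kg·m².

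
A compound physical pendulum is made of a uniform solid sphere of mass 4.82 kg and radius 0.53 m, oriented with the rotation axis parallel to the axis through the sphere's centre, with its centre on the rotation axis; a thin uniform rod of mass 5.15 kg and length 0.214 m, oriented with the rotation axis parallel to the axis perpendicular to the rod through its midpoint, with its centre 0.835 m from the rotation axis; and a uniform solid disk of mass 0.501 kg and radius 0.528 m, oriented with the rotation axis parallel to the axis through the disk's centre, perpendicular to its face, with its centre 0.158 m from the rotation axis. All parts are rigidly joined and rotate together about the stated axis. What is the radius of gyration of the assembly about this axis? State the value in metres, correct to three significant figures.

0.636

Solid sphere: I_cm = (2/5)MR² = (2/5)(4.82)(0.53)² = 0.54158 kg m²; axis through the centre, so I = 0.54158 kg m².
Thin rod: I_cm = (1/12)ML² = (1/12)(5.15)(0.214)² = 0.019654 kg m²; centre at d = 0.835 m, so I = I_cm + Md² gives I = 0.019654 + (5.15)(0.835)² = 3.6104 kg m².
Solid disk: I_cm = (1/2)MR² = (1/2)(0.501)(0.528)² = 0.069835 kg m²; centre at d = 0.158 m, so I = I_cm + Md² gives I = 0.069835 + (0.501)(0.158)² = 0.082342 kg m².
Total I = 4.2343 kg m²; total mass M = 10.471 kg.
k = √(I/M) = √(4.2343/10.471) = 0.63591 m.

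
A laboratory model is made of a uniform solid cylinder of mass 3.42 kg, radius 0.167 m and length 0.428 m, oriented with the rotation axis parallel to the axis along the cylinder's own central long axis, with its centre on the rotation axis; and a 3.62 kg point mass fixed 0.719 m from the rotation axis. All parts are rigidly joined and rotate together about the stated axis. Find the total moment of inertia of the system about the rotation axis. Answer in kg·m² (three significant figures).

Solid cylinder: I_cm = (1/2)MR² = (1/2)(3.42)(0.167)² = 0.04769 kg·m²; axis through the centre, so I = 0.04769 kg·m².
Point mass: I_cm = 0; centre at d = 0.719 m, so the parallel axis theorem gives I = 0 + (3.62)(0.719)² = 1.8714 kg·m².
Total I = 0.04769 + 1.8714 = 1.9191 kg·m².

1.92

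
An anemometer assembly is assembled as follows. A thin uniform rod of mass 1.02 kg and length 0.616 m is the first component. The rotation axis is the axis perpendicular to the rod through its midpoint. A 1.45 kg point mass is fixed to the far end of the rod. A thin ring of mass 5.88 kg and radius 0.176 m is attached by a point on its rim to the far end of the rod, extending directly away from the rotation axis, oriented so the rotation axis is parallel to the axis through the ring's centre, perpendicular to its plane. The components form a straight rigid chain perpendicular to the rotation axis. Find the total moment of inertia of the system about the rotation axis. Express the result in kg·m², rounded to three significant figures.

Thin rod: I_cm = (1/12)ML² = (1/12)(1.02)(0.616)² = 0.032254 kg·m²; axis through the centre, so I = 0.032254 kg·m².
Point mass: I_cm = 0; centre at d = 0.308 m, so I = I_cm + Md² gives I = 0 + (1.45)(0.308)² = 0.13755 kg·m².
Thin ring: I_cm = MR² = (5.88)(0.176)² = 0.18214 kg·m²; centre at d = 0.308 + 0.176 = 0.484 m, so I = I_cm + Md² gives I = 0.18214 + (5.88)(0.484)² = 1.5596 kg·m².
Total I = 0.032254 + 0.13755 + 1.5596 = 1.7294 kg·m².

1.73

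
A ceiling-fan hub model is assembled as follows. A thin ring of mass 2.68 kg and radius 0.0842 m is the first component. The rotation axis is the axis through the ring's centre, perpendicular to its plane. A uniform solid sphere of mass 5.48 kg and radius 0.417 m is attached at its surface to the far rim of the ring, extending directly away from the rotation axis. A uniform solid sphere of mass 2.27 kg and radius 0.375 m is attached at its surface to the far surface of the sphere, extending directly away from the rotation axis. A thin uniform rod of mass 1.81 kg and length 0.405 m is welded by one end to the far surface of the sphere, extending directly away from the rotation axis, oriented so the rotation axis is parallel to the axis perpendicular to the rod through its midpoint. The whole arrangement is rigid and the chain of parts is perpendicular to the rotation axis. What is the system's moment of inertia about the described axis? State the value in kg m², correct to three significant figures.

Thin ring: I_cm = MR² = (2.68)(0.0842)² = 0.019 kg m²; axis through the centre, so I = 0.019 kg m².
Solid sphere: I_cm = (2/5)MR² = (2/5)(5.48)(0.417)² = 0.38116 kg m²; centre at d = 0.0842 + 0.417 = 0.5012 m, so I = I_cm + Md² gives I = 0.38116 + (5.48)(0.5012)² = 1.7577 kg m².
Solid sphere: I_cm = (2/5)MR² = (2/5)(2.27)(0.375)² = 0.12769 kg m²; centre at d = 0.0842 + 0.417 + 0.417 + 0.375 = 1.2932 m, so I = I_cm + Md² gives I = 0.12769 + (2.27)(1.2932)² = 3.924 kg m².
Thin rod: I_cm = (1/12)ML² = (1/12)(1.81)(0.405)² = 0.02474 kg m²; centre at d = 0.0842 + 0.417 + 0.417 + 0.375 + 0.375 + 0.2025 = 1.8707 m, so I = I_cm + Md² gives I = 0.02474 + (1.81)(1.8707)² = 6.3589 kg m².
Total I = 0.019 + 1.7577 + 3.924 + 6.3589 = 12.06 kg m².

12.1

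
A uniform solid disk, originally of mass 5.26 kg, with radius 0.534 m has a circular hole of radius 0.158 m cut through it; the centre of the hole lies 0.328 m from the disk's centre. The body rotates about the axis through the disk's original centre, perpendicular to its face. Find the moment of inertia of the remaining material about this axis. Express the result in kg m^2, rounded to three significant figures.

Unpierced body about its centre: I₀ = (1/2)MR² = (1/2)(5.26)(0.534)² = 0.74996 kg m^2.
The removed disk has mass m = M·(r/R)² = (5.26)(0.158/0.534)² = 0.46049 kg (same uniform areal density).
Its moment of inertia about the rotation axis (parallel-axis theorem): I_hole = (1/2)mr² + md² = (1/2)(0.46049)(0.158)² + (0.46049)(0.328)² = 0.055289 kg m^2.
Treating the hole as negative mass, I = I₀ − I_hole = 0.74996 − 0.055289 = 0.69467 kg m^2.

0.695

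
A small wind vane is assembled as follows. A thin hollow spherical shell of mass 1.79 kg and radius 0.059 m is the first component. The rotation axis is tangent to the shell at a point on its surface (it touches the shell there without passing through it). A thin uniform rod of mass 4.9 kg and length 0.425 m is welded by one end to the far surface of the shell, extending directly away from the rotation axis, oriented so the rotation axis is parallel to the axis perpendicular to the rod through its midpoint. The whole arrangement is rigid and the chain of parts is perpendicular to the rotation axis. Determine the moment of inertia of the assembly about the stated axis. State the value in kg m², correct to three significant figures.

0.619

Spherical shell: I_cm = (2/3)MR² = (2/3)(1.79)(0.059)² = 0.004154 kg m²; centre at d = 0.059 m, so the parallel axis theorem gives I = 0.004154 + (1.79)(0.059)² = 0.010385 kg m².
Thin rod: I_cm = (1/12)ML² = (1/12)(4.9)(0.425)² = 0.073755 kg m²; centre at d = 0.059 + 0.059 + 0.2125 = 0.3305 m, so the parallel axis theorem gives I = 0.073755 + (4.9)(0.3305)² = 0.60898 kg m².
Total I = 0.010385 + 0.60898 = 0.61937 kg m².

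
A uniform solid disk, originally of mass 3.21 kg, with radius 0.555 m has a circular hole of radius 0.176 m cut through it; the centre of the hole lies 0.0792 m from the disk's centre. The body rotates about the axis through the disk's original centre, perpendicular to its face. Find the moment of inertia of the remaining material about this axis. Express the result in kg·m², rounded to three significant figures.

Unpierced body about its centre: I₀ = (1/2)MR² = (1/2)(3.21)(0.555)² = 0.49438 kg·m².
The removed disk has mass m = M·(r/R)² = (3.21)(0.176/0.555)² = 0.32281 kg (same uniform areal density).
Its moment of inertia about the rotation axis (parallel-axis theorem): I_hole = (1/2)mr² + md² = (1/2)(0.32281)(0.176)² + (0.32281)(0.0792)² = 0.0070245 kg·m².
Treating the hole as negative mass, I = I₀ − I_hole = 0.49438 − 0.0070245 = 0.48736 kg·m².

0.487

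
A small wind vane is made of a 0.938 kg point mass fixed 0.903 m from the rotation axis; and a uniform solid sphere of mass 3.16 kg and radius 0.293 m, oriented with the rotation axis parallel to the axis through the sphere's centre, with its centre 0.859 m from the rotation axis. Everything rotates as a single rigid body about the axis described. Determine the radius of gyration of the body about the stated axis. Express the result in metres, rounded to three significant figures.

0.884

Point mass: I_cm = 0; centre at d = 0.903 m, so the parallel axis theorem gives I = 0 + (0.938)(0.903)² = 0.76485 kg m².
Solid sphere: I_cm = (2/5)MR² = (2/5)(3.16)(0.293)² = 0.10851 kg m²; centre at d = 0.859 m, so the parallel axis theorem gives I = 0.10851 + (3.16)(0.859)² = 2.4402 kg m².
Total I = 3.2051 kg m²; total mass M = 4.098 kg.
k = √(I/M) = √(3.2051/4.098) = 0.88437 m.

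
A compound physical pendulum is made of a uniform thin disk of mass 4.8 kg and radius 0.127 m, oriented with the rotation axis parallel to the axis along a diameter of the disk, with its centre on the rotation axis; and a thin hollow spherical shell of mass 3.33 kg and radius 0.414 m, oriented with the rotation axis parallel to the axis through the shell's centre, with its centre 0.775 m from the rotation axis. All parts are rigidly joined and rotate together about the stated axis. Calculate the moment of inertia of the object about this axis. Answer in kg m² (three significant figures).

Thin disk: I_cm = (1/4)MR² = (1/4)(4.8)(0.127)² = 0.019355 kg m²; axis through the centre, so I = 0.019355 kg m².
Spherical shell: I_cm = (2/3)MR² = (2/3)(3.33)(0.414)² = 0.3805 kg m²; centre at d = 0.775 m, so the parallel axis theorem gives I = 0.3805 + (3.33)(0.775)² = 2.3806 kg m².
Total I = 0.019355 + 2.3806 = 2.3999 kg m².

2.40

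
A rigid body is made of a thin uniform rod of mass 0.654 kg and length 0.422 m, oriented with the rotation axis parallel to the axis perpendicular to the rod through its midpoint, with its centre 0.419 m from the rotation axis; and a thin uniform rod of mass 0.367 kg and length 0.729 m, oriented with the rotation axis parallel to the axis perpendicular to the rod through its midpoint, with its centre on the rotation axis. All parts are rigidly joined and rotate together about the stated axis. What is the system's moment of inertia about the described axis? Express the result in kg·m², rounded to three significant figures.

Thin rod: I_cm = (1/12)ML² = (1/12)(0.654)(0.422)² = 0.0097056 kg·m²; centre at d = 0.419 m, so I = I_cm + Md² gives I = 0.0097056 + (0.654)(0.419)² = 0.12452 kg·m².
Thin rod: I_cm = (1/12)ML² = (1/12)(0.367)(0.729)² = 0.016253 kg·m²; axis through the centre, so I = 0.016253 kg·m².
Total I = 0.12452 + 0.016253 = 0.14078 kg·m².

0.141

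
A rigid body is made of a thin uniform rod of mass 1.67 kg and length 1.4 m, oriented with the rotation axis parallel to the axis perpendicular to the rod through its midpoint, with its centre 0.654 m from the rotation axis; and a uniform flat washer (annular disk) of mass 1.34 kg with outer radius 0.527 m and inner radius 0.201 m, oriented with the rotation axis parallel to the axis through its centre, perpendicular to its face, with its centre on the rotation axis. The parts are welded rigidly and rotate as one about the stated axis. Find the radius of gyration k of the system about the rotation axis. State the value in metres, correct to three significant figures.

0.631

Thin rod: I_cm = (1/12)ML² = (1/12)(1.67)(1.4)² = 0.27277 kg·m²; centre at d = 0.654 m, so the parallel axis theorem gives I = 0.27277 + (1.67)(0.654)² = 0.98705 kg·m².
Annular disk: I_cm = (1/2)M(R²+r²) = (1/2)(1.34)[(0.527)² + (0.201)²] = 0.21315 kg·m²; axis through the centre, so I = 0.21315 kg·m².
Total I = 1.2002 kg·m²; total mass M = 3.01 kg.
k = √(I/M) = √(1.2002/3.01) = 0.63146 m.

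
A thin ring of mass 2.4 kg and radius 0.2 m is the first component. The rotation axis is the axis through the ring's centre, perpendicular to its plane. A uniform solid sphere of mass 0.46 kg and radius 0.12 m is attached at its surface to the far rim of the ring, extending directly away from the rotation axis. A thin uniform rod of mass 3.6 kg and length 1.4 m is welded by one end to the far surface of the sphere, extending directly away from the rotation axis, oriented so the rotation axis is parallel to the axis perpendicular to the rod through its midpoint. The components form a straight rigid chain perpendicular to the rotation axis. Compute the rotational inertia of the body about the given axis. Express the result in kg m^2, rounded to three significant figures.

5.41

Thin ring: I_cm = MR² = (2.4)(0.2)² = 0.096 kg m^2; axis through the centre, so I = 0.096 kg m^2.
Solid sphere: I_cm = (2/5)MR² = (2/5)(0.46)(0.12)² = 0.0026496 kg m^2; centre at d = 0.2 + 0.12 = 0.32 m, so the parallel axis theorem gives I = 0.0026496 + (0.46)(0.32)² = 0.049754 kg m^2.
Thin rod: I_cm = (1/12)ML² = (1/12)(3.6)(1.4)² = 0.588 kg m^2; centre at d = 0.2 + 0.12 + 0.12 + 0.7 = 1.14 m, so the parallel axis theorem gives I = 0.588 + (3.6)(1.14)² = 5.2666 kg m^2.
Total I = 0.096 + 0.049754 + 5.2666 = 5.4123 kg m^2.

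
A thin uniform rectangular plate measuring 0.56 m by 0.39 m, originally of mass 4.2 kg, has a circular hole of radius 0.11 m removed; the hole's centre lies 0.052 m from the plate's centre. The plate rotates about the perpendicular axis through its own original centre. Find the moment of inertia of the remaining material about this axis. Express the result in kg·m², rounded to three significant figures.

Unpierced body about its centre: I₀ = (1/12)M(a²+b²) = (1/12)(4.2)[(0.56)² + (0.39)²] = 0.163 kg·m².
The removed disk has mass m = M·πr²/(ab) = (4.2)·π(0.11)²/(0.56·0.39) = 0.73102 kg (same uniform areal density).
Its moment of inertia about the rotation axis (parallel-axis theorem): I_hole = (1/2)mr² + md² = (1/2)(0.73102)(0.11)² + (0.73102)(0.052)² = 0.0063994 kg·m².
Treating the hole as negative mass, I = I₀ − I_hole = 0.163 − 0.0063994 = 0.1566 kg·m².

0.157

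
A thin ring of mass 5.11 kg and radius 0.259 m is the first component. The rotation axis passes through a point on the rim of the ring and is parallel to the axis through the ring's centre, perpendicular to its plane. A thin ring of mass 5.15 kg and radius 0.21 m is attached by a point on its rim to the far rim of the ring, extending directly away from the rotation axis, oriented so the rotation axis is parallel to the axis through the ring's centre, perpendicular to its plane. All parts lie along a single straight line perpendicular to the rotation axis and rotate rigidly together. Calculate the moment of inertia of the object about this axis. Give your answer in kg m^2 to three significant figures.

3.64

Thin ring: I_cm = MR² = (5.11)(0.259)² = 0.34278 kg m^2; centre at d = 0.259 m, so I = I_cm + Md² gives I = 0.34278 + (5.11)(0.259)² = 0.68557 kg m^2.
Thin ring: I_cm = MR² = (5.15)(0.21)² = 0.22711 kg m^2; centre at d = 0.259 + 0.259 + 0.21 = 0.728 m, so I = I_cm + Md² gives I = 0.22711 + (5.15)(0.728)² = 2.9565 kg m^2.
Total I = 0.68557 + 2.9565 = 3.6421 kg m^2.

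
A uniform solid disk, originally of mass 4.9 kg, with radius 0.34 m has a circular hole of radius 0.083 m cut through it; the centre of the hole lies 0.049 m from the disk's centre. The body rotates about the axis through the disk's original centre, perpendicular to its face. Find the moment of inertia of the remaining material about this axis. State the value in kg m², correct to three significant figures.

Unpierced body about its centre: I₀ = (1/2)MR² = (1/2)(4.9)(0.34)² = 0.28322 kg m².
The removed disk has mass m = M·(r/R)² = (4.9)(0.083/0.34)² = 0.29201 kg (same uniform areal density).
Its moment of inertia about the rotation axis (parallel-axis theorem): I_hole = (1/2)mr² + md² = (1/2)(0.29201)(0.083)² + (0.29201)(0.049)² = 0.0017069 kg m².
Treating the hole as negative mass, I = I₀ − I_hole = 0.28322 − 0.0017069 = 0.28151 kg m².

0.282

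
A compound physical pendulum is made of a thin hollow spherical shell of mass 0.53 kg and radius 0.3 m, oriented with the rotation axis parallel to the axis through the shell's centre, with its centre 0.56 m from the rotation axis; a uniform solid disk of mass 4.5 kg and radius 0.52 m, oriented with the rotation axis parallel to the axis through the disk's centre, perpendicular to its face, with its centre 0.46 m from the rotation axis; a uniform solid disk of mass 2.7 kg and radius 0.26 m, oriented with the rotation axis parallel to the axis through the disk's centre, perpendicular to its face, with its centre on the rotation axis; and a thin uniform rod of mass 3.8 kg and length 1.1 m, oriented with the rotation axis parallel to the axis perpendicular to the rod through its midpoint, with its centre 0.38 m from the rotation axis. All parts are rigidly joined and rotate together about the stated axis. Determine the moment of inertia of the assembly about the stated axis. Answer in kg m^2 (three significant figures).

Spherical shell: I_cm = (2/3)MR² = (2/3)(0.53)(0.3)² = 0.0318 kg m^2; centre at d = 0.56 m, so I = I_cm + Md² gives I = 0.0318 + (0.53)(0.56)² = 0.19801 kg m^2.
Solid disk: I_cm = (1/2)MR² = (1/2)(4.5)(0.52)² = 0.6084 kg m^2; centre at d = 0.46 m, so I = I_cm + Md² gives I = 0.6084 + (4.5)(0.46)² = 1.5606 kg m^2.
Solid disk: I_cm = (1/2)MR² = (1/2)(2.7)(0.26)² = 0.09126 kg m^2; axis through the centre, so I = 0.09126 kg m^2.
Thin rod: I_cm = (1/12)ML² = (1/12)(3.8)(1.1)² = 0.38317 kg m^2; centre at d = 0.38 m, so I = I_cm + Md² gives I = 0.38317 + (3.8)(0.38)² = 0.93189 kg m^2.
Total I = 0.19801 + 1.5606 + 0.09126 + 0.93189 = 2.7818 kg m^2.

2.78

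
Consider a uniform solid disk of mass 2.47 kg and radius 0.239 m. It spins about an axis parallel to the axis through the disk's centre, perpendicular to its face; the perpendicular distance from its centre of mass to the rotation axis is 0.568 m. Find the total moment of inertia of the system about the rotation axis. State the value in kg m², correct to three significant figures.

I_cm = (1/2)MR² = (1/2)(2.47)(0.239)² = 0.070544 kg m²; centre at d = 0.568 m, so the parallel axis theorem gives I = 0.070544 + (2.47)(0.568)² = 0.86743 kg m².

0.867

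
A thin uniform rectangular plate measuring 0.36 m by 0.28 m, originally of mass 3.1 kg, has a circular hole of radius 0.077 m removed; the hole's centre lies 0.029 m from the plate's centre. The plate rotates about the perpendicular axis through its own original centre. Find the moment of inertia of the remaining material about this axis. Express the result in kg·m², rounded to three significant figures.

Unpierced body about its centre: I₀ = (1/12)M(a²+b²) = (1/12)(3.1)[(0.36)² + (0.28)²] = 0.053733 kg·m².
The removed disk has mass m = M·πr²/(ab) = (3.1)·π(0.077)²/(0.36·0.28) = 0.57284 kg (same uniform areal density).
Its moment of inertia about the rotation axis (parallel-axis theorem): I_hole = (1/2)mr² + md² = (1/2)(0.57284)(0.077)² + (0.57284)(0.029)² = 0.0021799 kg·m².
Treating the hole as negative mass, I = I₀ − I_hole = 0.053733 − 0.0021799 = 0.051553 kg·m².

0.0516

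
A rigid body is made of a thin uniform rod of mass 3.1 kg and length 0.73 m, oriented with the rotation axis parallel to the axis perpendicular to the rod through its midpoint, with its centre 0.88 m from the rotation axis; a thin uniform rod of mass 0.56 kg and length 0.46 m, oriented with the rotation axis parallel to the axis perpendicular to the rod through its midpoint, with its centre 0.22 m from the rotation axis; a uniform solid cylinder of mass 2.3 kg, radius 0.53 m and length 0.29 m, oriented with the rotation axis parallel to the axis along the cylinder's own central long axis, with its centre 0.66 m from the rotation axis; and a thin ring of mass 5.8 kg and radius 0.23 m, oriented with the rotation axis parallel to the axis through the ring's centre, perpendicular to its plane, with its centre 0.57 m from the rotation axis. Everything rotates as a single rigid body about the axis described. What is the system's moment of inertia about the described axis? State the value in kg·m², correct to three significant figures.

6.09

Thin rod: I_cm = (1/12)ML² = (1/12)(3.1)(0.73)² = 0.13767 kg·m²; centre at d = 0.88 m, so I = I_cm + Md² gives I = 0.13767 + (3.1)(0.88)² = 2.5383 kg·m².
Thin rod: I_cm = (1/12)ML² = (1/12)(0.56)(0.46)² = 0.0098747 kg·m²; centre at d = 0.22 m, so I = I_cm + Md² gives I = 0.0098747 + (0.56)(0.22)² = 0.036979 kg·m².
Solid cylinder: I_cm = (1/2)MR² = (1/2)(2.3)(0.53)² = 0.32304 kg·m²; centre at d = 0.66 m, so I = I_cm + Md² gives I = 0.32304 + (2.3)(0.66)² = 1.3249 kg·m².
Thin ring: I_cm = MR² = (5.8)(0.23)² = 0.30682 kg·m²; centre at d = 0.57 m, so I = I_cm + Md² gives I = 0.30682 + (5.8)(0.57)² = 2.1912 kg·m².
Total I = 2.5383 + 0.036979 + 1.3249 + 2.1912 = 6.0914 kg·m².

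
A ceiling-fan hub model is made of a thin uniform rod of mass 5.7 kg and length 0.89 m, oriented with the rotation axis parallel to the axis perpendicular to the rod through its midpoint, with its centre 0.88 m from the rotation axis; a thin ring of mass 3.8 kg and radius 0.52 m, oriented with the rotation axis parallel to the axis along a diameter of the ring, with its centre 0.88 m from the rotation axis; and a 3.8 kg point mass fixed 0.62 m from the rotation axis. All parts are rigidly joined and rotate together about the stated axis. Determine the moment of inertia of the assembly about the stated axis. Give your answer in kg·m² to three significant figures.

Thin rod: I_cm = (1/12)ML² = (1/12)(5.7)(0.89)² = 0.37625 kg·m²; centre at d = 0.88 m, so the parallel axis theorem gives I = 0.37625 + (5.7)(0.88)² = 4.7903 kg·m².
Thin ring: I_cm = (1/2)MR² = (1/2)(3.8)(0.52)² = 0.51376 kg·m²; centre at d = 0.88 m, so the parallel axis theorem gives I = 0.51376 + (3.8)(0.88)² = 3.4565 kg·m².
Point mass: I_cm = 0; centre at d = 0.62 m, so the parallel axis theorem gives I = 0 + (3.8)(0.62)² = 1.4607 kg·m².
Total I = 4.7903 + 3.4565 + 1.4607 = 9.7075 kg·m².

9.71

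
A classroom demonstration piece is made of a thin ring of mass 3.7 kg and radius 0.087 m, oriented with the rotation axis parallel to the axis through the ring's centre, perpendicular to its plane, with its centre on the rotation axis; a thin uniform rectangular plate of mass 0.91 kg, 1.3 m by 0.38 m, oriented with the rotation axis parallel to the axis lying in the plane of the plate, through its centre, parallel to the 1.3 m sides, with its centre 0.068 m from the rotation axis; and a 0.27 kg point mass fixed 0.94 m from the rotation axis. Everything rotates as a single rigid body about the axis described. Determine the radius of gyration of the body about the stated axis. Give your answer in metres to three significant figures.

Thin ring: I_cm = MR² = (3.7)(0.087)² = 0.028005 kg m²; axis through the centre, so I = 0.028005 kg m².
Rectangular plate: I_cm = (1/12)Mb² = (1/12)(0.91)(0.38)² = 0.01095 kg m²; centre at d = 0.068 m, so the parallel axis theorem gives I = 0.01095 + (0.91)(0.068)² = 0.015158 kg m².
Point mass: I_cm = 0; centre at d = 0.94 m, so the parallel axis theorem gives I = 0 + (0.27)(0.94)² = 0.23857 kg m².
Total I = 0.28174 kg m²; total mass M = 4.88 kg.
k = √(I/M) = √(0.28174/4.88) = 0.24028 m.

0.240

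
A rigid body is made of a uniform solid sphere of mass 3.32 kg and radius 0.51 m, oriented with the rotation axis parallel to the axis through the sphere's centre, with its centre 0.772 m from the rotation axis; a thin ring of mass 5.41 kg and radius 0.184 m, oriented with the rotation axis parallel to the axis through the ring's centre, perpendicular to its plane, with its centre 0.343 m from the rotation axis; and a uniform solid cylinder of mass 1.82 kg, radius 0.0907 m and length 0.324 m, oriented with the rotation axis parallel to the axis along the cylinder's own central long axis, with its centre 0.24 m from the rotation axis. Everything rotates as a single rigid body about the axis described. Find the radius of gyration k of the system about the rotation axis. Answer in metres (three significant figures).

0.556

Solid sphere: I_cm = (2/5)MR² = (2/5)(3.32)(0.51)² = 0.34541 kg·m²; centre at d = 0.772 m, so the parallel axis theorem gives I = 0.34541 + (3.32)(0.772)² = 2.3241 kg·m².
Thin ring: I_cm = MR² = (5.41)(0.184)² = 0.18316 kg·m²; centre at d = 0.343 m, so the parallel axis theorem gives I = 0.18316 + (5.41)(0.343)² = 0.81964 kg·m².
Solid cylinder: I_cm = (1/2)MR² = (1/2)(1.82)(0.0907)² = 0.0074861 kg·m²; centre at d = 0.24 m, so the parallel axis theorem gives I = 0.0074861 + (1.82)(0.24)² = 0.11232 kg·m².
Total I = 3.256 kg·m²; total mass M = 10.55 kg.
k = √(I/M) = √(3.256/10.55) = 0.55554 m.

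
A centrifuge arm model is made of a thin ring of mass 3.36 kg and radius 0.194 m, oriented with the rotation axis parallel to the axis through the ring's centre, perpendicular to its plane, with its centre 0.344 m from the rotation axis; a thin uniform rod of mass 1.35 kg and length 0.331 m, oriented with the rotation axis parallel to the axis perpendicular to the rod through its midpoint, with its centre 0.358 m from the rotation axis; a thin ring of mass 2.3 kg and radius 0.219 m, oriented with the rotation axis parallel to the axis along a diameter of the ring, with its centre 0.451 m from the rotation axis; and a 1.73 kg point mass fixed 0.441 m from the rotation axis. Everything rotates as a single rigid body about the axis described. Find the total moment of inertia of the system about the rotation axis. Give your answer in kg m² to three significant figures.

Thin ring: I_cm = MR² = (3.36)(0.194)² = 0.12646 kg m²; centre at d = 0.344 m, so the parallel axis theorem gives I = 0.12646 + (3.36)(0.344)² = 0.52407 kg m².
Thin rod: I_cm = (1/12)ML² = (1/12)(1.35)(0.331)² = 0.012326 kg m²; centre at d = 0.358 m, so the parallel axis theorem gives I = 0.012326 + (1.35)(0.358)² = 0.18535 kg m².
Thin ring: I_cm = (1/2)MR² = (1/2)(2.3)(0.219)² = 0.055155 kg m²; centre at d = 0.451 m, so the parallel axis theorem gives I = 0.055155 + (2.3)(0.451)² = 0.52298 kg m².
Point mass: I_cm = 0; centre at d = 0.441 m, so the parallel axis theorem gives I = 0 + (1.73)(0.441)² = 0.33645 kg m².
Total I = 0.52407 + 0.18535 + 0.52298 + 0.33645 = 1.5688 kg m².

1.57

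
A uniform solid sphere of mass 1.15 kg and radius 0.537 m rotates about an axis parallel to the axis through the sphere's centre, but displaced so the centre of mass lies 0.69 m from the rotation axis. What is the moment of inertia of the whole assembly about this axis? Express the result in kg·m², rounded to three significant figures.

0.680

I_cm = (2/5)MR² = (2/5)(1.15)(0.537)² = 0.13265 kg·m²; centre at d = 0.69 m, so the parallel axis theorem gives I = 0.13265 + (1.15)(0.69)² = 0.68016 kg·m².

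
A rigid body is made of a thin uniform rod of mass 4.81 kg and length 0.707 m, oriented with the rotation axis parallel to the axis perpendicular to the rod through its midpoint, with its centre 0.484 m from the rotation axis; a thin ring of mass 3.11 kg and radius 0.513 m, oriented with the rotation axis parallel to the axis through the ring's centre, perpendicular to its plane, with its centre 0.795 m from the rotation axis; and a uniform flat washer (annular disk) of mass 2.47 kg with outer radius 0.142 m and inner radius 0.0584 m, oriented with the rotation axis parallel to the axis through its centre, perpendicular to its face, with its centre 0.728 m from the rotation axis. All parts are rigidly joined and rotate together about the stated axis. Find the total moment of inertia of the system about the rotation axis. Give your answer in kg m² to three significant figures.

Thin rod: I_cm = (1/12)ML² = (1/12)(4.81)(0.707)² = 0.20036 kg m²; centre at d = 0.484 m, so the parallel axis theorem gives I = 0.20036 + (4.81)(0.484)² = 1.3271 kg m².
Thin ring: I_cm = MR² = (3.11)(0.513)² = 0.81846 kg m²; centre at d = 0.795 m, so the parallel axis theorem gives I = 0.81846 + (3.11)(0.795)² = 2.7841 kg m².
Annular disk: I_cm = (1/2)M(R²+r²) = (1/2)(2.47)[(0.142)² + (0.0584)²] = 0.029115 kg m²; centre at d = 0.728 m, so the parallel axis theorem gives I = 0.029115 + (2.47)(0.728)² = 1.3382 kg m².
Total I = 1.3271 + 2.7841 + 1.3382 = 5.4494 kg m².

5.45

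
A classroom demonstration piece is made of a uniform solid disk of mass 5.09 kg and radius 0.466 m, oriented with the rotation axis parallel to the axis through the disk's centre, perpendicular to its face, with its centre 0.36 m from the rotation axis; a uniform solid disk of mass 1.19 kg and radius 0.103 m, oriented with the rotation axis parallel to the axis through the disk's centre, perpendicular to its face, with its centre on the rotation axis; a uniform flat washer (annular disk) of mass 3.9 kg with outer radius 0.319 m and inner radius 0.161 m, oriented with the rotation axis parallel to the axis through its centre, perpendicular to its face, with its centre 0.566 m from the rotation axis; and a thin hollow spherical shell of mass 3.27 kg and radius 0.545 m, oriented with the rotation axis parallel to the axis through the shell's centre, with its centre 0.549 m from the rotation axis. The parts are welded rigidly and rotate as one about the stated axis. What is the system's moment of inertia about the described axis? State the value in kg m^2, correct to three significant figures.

Solid disk: I_cm = (1/2)MR² = (1/2)(5.09)(0.466)² = 0.55266 kg m^2; centre at d = 0.36 m, so the parallel axis theorem gives I = 0.55266 + (5.09)(0.36)² = 1.2123 kg m^2.
Solid disk: I_cm = (1/2)MR² = (1/2)(1.19)(0.103)² = 0.0063124 kg m^2; axis through the centre, so I = 0.0063124 kg m^2.
Annular disk: I_cm = (1/2)M(R²+r²) = (1/2)(3.9)[(0.319)² + (0.161)²] = 0.24898 kg m^2; centre at d = 0.566 m, so the parallel axis theorem gives I = 0.24898 + (3.9)(0.566)² = 1.4984 kg m^2.
Spherical shell: I_cm = (2/3)MR² = (2/3)(3.27)(0.545)² = 0.64751 kg m^2; centre at d = 0.549 m, so the parallel axis theorem gives I = 0.64751 + (3.27)(0.549)² = 1.6331 kg m^2.
Total I = 1.2123 + 0.0063124 + 1.4984 + 1.6331 = 4.3501 kg m^2.

4.35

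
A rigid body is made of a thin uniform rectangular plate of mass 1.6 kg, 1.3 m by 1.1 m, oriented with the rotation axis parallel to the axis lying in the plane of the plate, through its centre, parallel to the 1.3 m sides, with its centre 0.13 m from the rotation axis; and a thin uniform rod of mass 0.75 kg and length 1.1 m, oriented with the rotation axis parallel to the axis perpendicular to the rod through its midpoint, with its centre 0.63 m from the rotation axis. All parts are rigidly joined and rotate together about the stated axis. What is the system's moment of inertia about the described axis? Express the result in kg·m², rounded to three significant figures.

0.562

Rectangular plate: I_cm = (1/12)Mb² = (1/12)(1.6)(1.1)² = 0.16133 kg·m²; centre at d = 0.13 m, so I = I_cm + Md² gives I = 0.16133 + (1.6)(0.13)² = 0.18837 kg·m².
Thin rod: I_cm = (1/12)ML² = (1/12)(0.75)(1.1)² = 0.075625 kg·m²; centre at d = 0.63 m, so I = I_cm + Md² gives I = 0.075625 + (0.75)(0.63)² = 0.3733 kg·m².
Total I = 0.18837 + 0.3733 = 0.56167 kg·m².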